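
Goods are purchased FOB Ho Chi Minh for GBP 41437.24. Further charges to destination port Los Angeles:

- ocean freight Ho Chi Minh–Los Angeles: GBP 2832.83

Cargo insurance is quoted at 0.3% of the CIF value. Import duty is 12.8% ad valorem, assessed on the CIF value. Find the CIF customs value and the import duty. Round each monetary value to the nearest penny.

Let C be the CIF value. C = FOB price + freight + 0.3% × C
C − 0.3% × C = 41437.24 + 2832.83
0.997 × C = 44270.07
C = 44270.07 / 0.997 = 44403.28
Insurance premium = 0.3% × 44403.28 = 133.21
Import duty = 44403.28 × 12.8% = 5683.62

CIF value: GBP 44403.28; import duty: GBP 5683.62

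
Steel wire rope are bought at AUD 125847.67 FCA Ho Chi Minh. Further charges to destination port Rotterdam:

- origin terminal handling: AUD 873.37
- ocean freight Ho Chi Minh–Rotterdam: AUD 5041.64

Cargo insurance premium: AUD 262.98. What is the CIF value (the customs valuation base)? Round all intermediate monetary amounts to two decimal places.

CIF = FCA price + pre-shipment costs + freight + insurance
CIF = 125847.67 + 873.37 + 5041.64 + 262.98 = 132025.66

CIF value: AUD 132025.66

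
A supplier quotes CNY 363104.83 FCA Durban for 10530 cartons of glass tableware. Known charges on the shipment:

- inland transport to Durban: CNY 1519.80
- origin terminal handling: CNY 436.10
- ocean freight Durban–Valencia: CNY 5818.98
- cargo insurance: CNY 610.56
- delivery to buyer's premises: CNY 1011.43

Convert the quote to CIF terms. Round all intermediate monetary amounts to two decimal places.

CIF price: CNY 369970.47

Not relevant to the conversion: inland to port — on the seller under both FCA and CIF; already in the FCA price and stays in the CIF price. delivery — on the buyer under both terms; not part of either seller's price.
From FCA to CIF, the seller additionally bears: origin terminal, freight, insurance.
CIF price = 363104.83 + 436.10 + 5818.98 + 610.56 = 369970.47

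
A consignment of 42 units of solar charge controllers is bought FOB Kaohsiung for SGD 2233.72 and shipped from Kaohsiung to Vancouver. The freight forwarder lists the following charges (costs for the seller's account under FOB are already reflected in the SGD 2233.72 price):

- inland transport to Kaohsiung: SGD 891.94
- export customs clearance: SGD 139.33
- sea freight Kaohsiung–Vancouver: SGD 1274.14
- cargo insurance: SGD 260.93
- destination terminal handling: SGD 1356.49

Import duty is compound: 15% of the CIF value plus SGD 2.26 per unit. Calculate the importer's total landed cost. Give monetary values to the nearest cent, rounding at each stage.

FOB: the seller bears costs until goods are on board at the origin port; the buyer bears freight, insurance and all costs thereafter.
Already in the invoice (seller's account under FOB): inland to port, export clearance — exclude.
CIF value = FOB price + freight + insurance = 2233.72 + 1274.14 + 260.93 = 3768.79
Ad valorem component: 3768.79 × 15% = 565.32
Specific component: 42 × 2.26 = 94.92
Import duty = 565.32 + 94.92 = 660.24
Buyer bears: freight 1274.14 + insurance 260.93 + destination terminal 1356.49 + duty 660.24 = 3551.80
Landed cost = invoice 2233.72 + 3551.80 = 5785.52

Total landed cost: SGD 5785.52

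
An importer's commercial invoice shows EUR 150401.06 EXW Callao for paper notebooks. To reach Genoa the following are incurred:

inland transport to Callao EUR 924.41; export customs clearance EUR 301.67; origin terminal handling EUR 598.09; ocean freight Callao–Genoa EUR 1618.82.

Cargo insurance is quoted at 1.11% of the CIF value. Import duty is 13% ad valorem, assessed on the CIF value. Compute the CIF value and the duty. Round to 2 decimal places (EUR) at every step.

CIF value: EUR 155570.89; import duty: EUR 20224.22

Let C be the CIF value. C = EXW price + pre-shipment costs + freight + 1.11% × C
C − 1.11% × C = 150401.06 + 924.41 + 301.67 + 598.09 + 1618.82
0.9889 × C = 153844.05
C = 153844.05 / 0.9889 = 155570.89
Insurance premium = 1.11% × 155570.89 = 1726.84
Import duty = 155570.89 × 13% = 20224.22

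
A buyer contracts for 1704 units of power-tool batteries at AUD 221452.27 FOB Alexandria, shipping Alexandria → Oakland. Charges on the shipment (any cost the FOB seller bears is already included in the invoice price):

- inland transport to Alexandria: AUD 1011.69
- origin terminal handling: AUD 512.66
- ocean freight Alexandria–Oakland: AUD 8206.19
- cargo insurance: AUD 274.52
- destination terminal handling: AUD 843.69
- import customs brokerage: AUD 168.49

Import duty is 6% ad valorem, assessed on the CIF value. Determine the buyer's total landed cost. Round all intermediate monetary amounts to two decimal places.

Total landed cost: AUD 244741.14

FOB: the seller bears costs until goods are on board at the origin port; the buyer bears freight, insurance and all costs thereafter.
Already in the invoice (seller's account under FOB): inland to port, origin terminal — exclude.
CIF value = FOB price + freight + insurance = 221452.27 + 8206.19 + 274.52 = 229932.98
Import duty = 229932.98 × 6% = 13795.98
Buyer bears: freight 8206.19 + insurance 274.52 + destination terminal 843.69 + brokerage 168.49 + duty 13795.98 = 23288.87
Landed cost = invoice 221452.27 + 23288.87 = 244741.14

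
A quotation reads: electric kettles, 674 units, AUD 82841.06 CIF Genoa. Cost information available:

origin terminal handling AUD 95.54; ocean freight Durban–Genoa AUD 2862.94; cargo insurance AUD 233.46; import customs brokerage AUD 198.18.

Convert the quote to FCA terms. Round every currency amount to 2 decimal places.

FCA price: AUD 79649.12

Not relevant to the conversion: brokerage — on the buyer under both terms; not part of either seller's price.
From CIF to FCA, the seller no longer bears: origin terminal, freight, insurance.
FCA price = 82841.06 − 95.54 − 2862.94 − 233.46 = 79649.12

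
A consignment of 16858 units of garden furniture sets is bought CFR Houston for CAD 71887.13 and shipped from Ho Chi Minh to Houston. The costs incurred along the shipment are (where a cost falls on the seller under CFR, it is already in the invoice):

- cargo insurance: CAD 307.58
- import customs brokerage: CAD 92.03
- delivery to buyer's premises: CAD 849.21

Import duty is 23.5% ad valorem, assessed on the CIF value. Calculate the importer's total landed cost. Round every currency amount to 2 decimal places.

CFR: the seller pays costs through ocean freight to the destination port, but not insurance.
CIF value = CFR price + insurance = 71887.13 + 307.58 = 72194.71
Import duty = 72194.71 × 23.5% = 16965.76
Buyer bears: insurance 307.58 + brokerage 92.03 + delivery 849.21 + duty 16965.76 = 18214.58
Landed cost = invoice 71887.13 + 18214.58 = 90101.71

Total landed cost: CAD 90101.71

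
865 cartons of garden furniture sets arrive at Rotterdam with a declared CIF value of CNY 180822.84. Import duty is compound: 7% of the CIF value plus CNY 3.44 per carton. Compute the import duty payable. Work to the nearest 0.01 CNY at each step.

Import duty: CNY 15633.20

Ad valorem component: 180822.84 × 7% = 12657.60
Specific component: 865 × 3.44 = 2975.60
Import duty = 12657.60 + 2975.60 = 15633.20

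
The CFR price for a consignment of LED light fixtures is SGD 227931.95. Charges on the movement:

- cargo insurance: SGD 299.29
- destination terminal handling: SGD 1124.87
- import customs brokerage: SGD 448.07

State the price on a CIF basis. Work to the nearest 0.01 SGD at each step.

CIF price: SGD 228231.24

Not relevant to the conversion: destination terminal, brokerage — on the buyer under both terms; not part of either seller's price.
From CFR to CIF, the seller additionally bears: insurance.
CIF price = 227931.95 + 299.29 = 228231.24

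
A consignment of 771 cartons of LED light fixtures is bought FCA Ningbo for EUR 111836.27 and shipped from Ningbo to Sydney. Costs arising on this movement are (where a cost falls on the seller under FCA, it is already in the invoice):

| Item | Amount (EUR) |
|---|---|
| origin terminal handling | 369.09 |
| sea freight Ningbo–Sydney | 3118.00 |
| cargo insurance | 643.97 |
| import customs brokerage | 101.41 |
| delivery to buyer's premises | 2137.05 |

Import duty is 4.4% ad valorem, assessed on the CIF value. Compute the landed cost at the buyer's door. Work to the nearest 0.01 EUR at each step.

Total landed cost: EUR 123308.35

FCA: the seller delivers export-cleared goods to the carrier; the buyer bears costs from that point.
CIF value = FCA price + origin terminal + freight + insurance = 111836.27 + 369.09 + 3118.00 + 643.97 = 115967.33
Import duty = 115967.33 × 4.4% = 5102.56
Buyer bears: origin terminal 369.09 + freight 3118.00 + insurance 643.97 + brokerage 101.41 + delivery 2137.05 + duty 5102.56 = 11472.08
Landed cost = invoice 111836.27 + 11472.08 = 123308.35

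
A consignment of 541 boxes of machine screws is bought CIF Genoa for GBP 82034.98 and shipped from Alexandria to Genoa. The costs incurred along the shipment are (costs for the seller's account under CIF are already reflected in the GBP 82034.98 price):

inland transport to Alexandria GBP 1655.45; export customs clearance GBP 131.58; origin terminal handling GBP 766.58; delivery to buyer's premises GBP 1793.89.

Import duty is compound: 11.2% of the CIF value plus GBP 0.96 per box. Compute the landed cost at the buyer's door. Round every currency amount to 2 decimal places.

CIF: the seller pays costs through ocean freight and marine insurance to the destination port.
Already in the invoice (seller's account under CIF): inland to port, export clearance, origin terminal — exclude.
The CIF price already equals the CIF value: 82034.98
Ad valorem component: 82034.98 × 11.2% = 9187.92
Specific component: 541 × 0.96 = 519.36
Import duty = 9187.92 + 519.36 = 9707.28
Buyer bears: delivery 1793.89 + duty 9707.28 = 11501.17
Landed cost = invoice 82034.98 + 11501.17 = 93536.15

Total landed cost: GBP 93536.15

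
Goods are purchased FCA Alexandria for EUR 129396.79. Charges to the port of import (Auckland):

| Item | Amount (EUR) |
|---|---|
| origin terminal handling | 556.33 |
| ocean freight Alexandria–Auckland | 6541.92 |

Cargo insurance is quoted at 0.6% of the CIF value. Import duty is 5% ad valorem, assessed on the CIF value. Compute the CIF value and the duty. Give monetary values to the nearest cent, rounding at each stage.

Let C be the CIF value. C = FCA price + pre-shipment costs + freight + 0.6% × C
C − 0.6% × C = 129396.79 + 556.33 + 6541.92
0.994 × C = 136495.04
C = 136495.04 / 0.994 = 137318.95
Insurance premium = 0.6% × 137318.95 = 823.91
Import duty = 137318.95 × 5% = 6865.95

CIF value: EUR 137318.95; import duty: EUR 6865.95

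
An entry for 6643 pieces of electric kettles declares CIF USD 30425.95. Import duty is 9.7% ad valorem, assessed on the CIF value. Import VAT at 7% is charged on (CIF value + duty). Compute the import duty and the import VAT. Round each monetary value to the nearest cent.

Import duty: USD 2951.32; import VAT: USD 2336.41

Import duty = 30425.95 × 9.7% = 2951.32
VAT base = CIF + duty = 30425.95 + 2951.32 = 33377.27
Import VAT = 33377.27 × 7% = 2336.41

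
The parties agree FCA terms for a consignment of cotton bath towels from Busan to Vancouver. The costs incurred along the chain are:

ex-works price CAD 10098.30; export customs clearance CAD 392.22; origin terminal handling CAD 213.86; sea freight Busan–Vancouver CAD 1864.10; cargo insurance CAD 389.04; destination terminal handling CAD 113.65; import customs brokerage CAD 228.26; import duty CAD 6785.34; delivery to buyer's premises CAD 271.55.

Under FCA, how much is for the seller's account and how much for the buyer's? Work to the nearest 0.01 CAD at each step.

FCA: the seller delivers export-cleared goods to the carrier; the buyer bears costs from that point.
Seller's account: goods 10098.30 + export clearance 392.22 = 10490.52
Buyer's account: origin terminal 213.86 + freight 1864.10 + insurance 389.04 + destination terminal 113.65 + brokerage 228.26 + duty 6785.34 + delivery 271.55 = 9865.80

Seller: CAD 10490.52; buyer: CAD 9865.80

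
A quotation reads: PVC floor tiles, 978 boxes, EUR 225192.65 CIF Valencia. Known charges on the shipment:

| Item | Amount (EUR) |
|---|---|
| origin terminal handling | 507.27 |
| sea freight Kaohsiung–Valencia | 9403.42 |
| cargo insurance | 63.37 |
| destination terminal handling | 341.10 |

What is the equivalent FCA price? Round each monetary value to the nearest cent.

FCA price: EUR 215218.59

Not relevant to the conversion: destination terminal — on the buyer under both terms; not part of either seller's price.
From CIF to FCA, the seller no longer bears: origin terminal, freight, insurance.
FCA price = 225192.65 − 507.27 − 9403.42 − 63.37 = 215218.59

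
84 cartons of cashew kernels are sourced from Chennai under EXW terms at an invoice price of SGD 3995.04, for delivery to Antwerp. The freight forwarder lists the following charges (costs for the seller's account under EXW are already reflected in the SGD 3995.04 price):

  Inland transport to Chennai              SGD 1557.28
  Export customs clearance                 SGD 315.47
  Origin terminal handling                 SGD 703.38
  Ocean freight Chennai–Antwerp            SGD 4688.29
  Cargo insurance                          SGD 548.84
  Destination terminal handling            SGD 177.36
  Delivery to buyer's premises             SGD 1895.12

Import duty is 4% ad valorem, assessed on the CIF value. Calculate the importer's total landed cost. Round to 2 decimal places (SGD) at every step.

Total landed cost: SGD 14353.11

EXW: the seller makes goods available at their premises; the buyer bears all onward costs.
CIF value = EXW price + inland to port + export clearance + origin terminal + freight + insurance = 3995.04 + 1557.28 + 315.47 + 703.38 + 4688.29 + 548.84 = 11808.30
Import duty = 11808.30 × 4% = 472.33
Buyer bears: inland to port 1557.28 + export clearance 315.47 + origin terminal 703.38 + freight 4688.29 + insurance 548.84 + destination terminal 177.36 + delivery 1895.12 + duty 472.33 = 10358.07
Landed cost = invoice 3995.04 + 10358.07 = 14353.11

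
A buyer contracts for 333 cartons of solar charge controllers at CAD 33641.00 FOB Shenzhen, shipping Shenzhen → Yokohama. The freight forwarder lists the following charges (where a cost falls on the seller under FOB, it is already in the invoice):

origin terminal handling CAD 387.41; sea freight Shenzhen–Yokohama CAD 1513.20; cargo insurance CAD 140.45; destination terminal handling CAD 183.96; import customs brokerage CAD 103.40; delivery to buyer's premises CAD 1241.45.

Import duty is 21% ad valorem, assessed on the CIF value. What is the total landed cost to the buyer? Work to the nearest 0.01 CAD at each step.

Total landed cost: CAD 44235.34

FOB: the seller bears costs until goods are on board at the origin port; the buyer bears freight, insurance and all costs thereafter.
Already in the invoice (seller's account under FOB): origin terminal — exclude.
CIF value = FOB price + freight + insurance = 33641.00 + 1513.20 + 140.45 = 35294.65
Import duty = 35294.65 × 21% = 7411.88
Buyer bears: freight 1513.20 + insurance 140.45 + destination terminal 183.96 + brokerage 103.40 + delivery 1241.45 + duty 7411.88 = 10594.34
Landed cost = invoice 33641.00 + 10594.34 = 44235.34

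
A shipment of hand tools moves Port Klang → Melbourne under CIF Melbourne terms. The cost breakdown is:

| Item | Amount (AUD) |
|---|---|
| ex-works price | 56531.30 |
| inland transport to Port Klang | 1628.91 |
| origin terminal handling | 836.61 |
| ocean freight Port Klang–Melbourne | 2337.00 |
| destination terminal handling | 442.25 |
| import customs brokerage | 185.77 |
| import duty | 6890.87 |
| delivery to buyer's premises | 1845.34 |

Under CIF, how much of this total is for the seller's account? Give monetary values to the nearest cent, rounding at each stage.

CIF: the seller pays costs through ocean freight and marine insurance to the destination port.
Seller's account: goods 56531.30 + inland to port 1628.91 + origin terminal 836.61 + freight 2337.00 = 61333.82
Buyer's account: destination terminal 442.25 + brokerage 185.77 + duty 6890.87 + delivery 1845.34 = 9364.23

Seller's account: AUD 61333.82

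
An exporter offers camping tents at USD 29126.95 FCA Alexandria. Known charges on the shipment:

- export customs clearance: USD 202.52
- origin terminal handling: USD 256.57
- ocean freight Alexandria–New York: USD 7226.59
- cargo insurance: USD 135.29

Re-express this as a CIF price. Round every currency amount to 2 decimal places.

CIF price: USD 36745.40

Not relevant to the conversion: export clearance — on the seller under both FCA and CIF; already in the FCA price and stays in the CIF price.
From FCA to CIF, the seller additionally bears: origin terminal, freight, insurance.
CIF price = 29126.95 + 256.57 + 7226.59 + 135.29 = 36745.40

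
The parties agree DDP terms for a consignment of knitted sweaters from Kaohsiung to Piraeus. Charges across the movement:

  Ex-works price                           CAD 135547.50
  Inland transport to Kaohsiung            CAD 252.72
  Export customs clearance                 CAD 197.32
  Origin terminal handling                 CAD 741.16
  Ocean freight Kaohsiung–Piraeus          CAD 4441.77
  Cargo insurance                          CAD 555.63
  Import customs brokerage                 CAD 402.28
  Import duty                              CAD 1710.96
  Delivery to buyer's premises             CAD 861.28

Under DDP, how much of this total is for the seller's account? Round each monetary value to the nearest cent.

DDP: the seller bears all costs including import duty.
Seller's account: goods 135547.50 + inland to port 252.72 + export clearance 197.32 + origin terminal 741.16 + freight 4441.77 + insurance 555.63 + brokerage 402.28 + duty 1710.96 + delivery 861.28 = 144710.62
Buyer's account: 0.00

Seller's account: CAD 144710.62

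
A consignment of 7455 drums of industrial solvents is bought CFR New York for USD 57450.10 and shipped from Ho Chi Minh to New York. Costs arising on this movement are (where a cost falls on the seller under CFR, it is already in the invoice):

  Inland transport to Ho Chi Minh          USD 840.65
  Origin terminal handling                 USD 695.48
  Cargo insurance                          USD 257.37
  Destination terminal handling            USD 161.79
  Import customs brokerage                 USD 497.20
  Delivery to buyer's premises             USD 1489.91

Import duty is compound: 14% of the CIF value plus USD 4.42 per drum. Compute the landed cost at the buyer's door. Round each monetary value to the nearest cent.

CFR: the seller pays costs through ocean freight to the destination port, but not insurance.
Already in the invoice (seller's account under CFR): inland to port, origin terminal — exclude.
CIF value = CFR price + insurance = 57450.10 + 257.37 = 57707.47
Ad valorem component: 57707.47 × 14% = 8079.05
Specific component: 7455 × 4.42 = 32951.10
Import duty = 8079.05 + 32951.10 = 41030.15
Buyer bears: insurance 257.37 + destination terminal 161.79 + brokerage 497.20 + delivery 1489.91 + duty 41030.15 = 43436.42
Landed cost = invoice 57450.10 + 43436.42 = 100886.52

Total landed cost: USD 100886.52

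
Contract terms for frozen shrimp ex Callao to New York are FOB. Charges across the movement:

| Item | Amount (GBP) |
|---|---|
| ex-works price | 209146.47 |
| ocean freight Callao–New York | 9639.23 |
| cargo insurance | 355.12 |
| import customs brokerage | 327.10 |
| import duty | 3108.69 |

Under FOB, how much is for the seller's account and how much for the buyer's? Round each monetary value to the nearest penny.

Seller: GBP 209146.47; buyer: GBP 13430.14

FOB: the seller bears costs until goods are on board at the origin port; the buyer bears freight, insurance and all costs thereafter.
Seller's account: goods 209146.47 = 209146.47
Buyer's account: freight 9639.23 + insurance 355.12 + brokerage 327.10 + duty 3108.69 = 13430.14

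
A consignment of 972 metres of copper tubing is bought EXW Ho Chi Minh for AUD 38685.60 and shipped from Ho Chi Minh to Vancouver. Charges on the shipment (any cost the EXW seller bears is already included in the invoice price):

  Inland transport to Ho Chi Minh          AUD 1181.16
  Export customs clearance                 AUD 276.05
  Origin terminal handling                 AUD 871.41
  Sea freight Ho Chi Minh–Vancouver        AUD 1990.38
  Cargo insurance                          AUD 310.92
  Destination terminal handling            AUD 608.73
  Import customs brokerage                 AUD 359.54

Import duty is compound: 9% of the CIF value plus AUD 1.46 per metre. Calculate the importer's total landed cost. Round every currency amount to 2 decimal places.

Total landed cost: AUD 49601.31

EXW: the seller makes goods available at their premises; the buyer bears all onward costs.
CIF value = EXW price + inland to port + export clearance + origin terminal + freight + insurance = 38685.60 + 1181.16 + 276.05 + 871.41 + 1990.38 + 310.92 = 43315.52
Ad valorem component: 43315.52 × 9% = 3898.40
Specific component: 972 × 1.46 = 1419.12
Import duty = 3898.40 + 1419.12 = 5317.52
Buyer bears: inland to port 1181.16 + export clearance 276.05 + origin terminal 871.41 + freight 1990.38 + insurance 310.92 + destination terminal 608.73 + brokerage 359.54 + duty 5317.52 = 10915.71
Landed cost = invoice 38685.60 + 10915.71 = 49601.31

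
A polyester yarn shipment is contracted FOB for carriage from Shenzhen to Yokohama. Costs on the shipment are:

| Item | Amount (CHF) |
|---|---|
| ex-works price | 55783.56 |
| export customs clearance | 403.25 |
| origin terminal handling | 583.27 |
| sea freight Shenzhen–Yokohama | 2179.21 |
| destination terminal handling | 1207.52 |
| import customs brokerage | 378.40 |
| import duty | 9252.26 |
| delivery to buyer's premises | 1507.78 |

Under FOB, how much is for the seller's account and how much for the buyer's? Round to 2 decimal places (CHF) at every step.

Seller: CHF 56770.08; buyer: CHF 14525.17

FOB: the seller bears costs until goods are on board at the origin port; the buyer bears freight, insurance and all costs thereafter.
Seller's account: goods 55783.56 + export clearance 403.25 + origin terminal 583.27 = 56770.08
Buyer's account: freight 2179.21 + destination terminal 1207.52 + brokerage 378.40 + duty 9252.26 + delivery 1507.78 = 14525.17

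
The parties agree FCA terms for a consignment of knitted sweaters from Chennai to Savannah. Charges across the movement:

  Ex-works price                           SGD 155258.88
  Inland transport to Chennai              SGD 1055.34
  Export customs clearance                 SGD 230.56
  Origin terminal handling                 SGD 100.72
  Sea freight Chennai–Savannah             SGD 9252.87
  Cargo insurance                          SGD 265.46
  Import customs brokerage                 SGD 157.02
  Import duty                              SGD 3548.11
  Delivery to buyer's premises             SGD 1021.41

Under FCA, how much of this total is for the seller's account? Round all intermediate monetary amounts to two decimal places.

FCA: the seller delivers export-cleared goods to the carrier; the buyer bears costs from that point.
Seller's account: goods 155258.88 + inland to port 1055.34 + export clearance 230.56 = 156544.78
Buyer's account: origin terminal 100.72 + freight 9252.87 + insurance 265.46 + brokerage 157.02 + duty 3548.11 + delivery 1021.41 = 14345.59

Seller's account: SGD 156544.78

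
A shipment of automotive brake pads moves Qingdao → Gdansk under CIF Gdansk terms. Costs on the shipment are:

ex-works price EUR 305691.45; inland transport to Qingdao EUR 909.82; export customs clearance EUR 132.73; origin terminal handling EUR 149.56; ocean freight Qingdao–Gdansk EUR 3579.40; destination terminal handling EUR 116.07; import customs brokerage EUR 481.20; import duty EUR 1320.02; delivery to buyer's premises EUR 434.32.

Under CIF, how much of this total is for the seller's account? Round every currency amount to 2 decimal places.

CIF: the seller pays costs through ocean freight and marine insurance to the destination port.
Seller's account: goods 305691.45 + inland to port 909.82 + export clearance 132.73 + origin terminal 149.56 + freight 3579.40 = 310462.96
Buyer's account: destination terminal 116.07 + brokerage 481.20 + duty 1320.02 + delivery 434.32 = 2351.61

Seller's account: EUR 310462.96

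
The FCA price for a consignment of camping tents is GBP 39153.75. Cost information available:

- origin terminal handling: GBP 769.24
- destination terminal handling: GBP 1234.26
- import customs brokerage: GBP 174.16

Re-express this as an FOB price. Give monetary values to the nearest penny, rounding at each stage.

Not relevant to the conversion: brokerage, destination terminal — on the buyer under both terms; not part of either seller's price.
From FCA to FOB, the seller additionally bears: origin terminal.
FOB price = 39153.75 + 769.24 = 39922.99

FOB price: GBP 39922.99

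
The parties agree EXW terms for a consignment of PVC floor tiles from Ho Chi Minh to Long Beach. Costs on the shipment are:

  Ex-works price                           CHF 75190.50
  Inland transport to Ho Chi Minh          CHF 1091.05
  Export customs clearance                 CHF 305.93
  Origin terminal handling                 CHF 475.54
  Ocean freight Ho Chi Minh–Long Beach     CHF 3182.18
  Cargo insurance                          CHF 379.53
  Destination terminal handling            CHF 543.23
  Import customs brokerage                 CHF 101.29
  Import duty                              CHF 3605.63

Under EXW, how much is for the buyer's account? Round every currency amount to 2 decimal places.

Buyer's account: CHF 9684.38

EXW: the seller makes goods available at their premises; the buyer bears all onward costs.
Seller's account: goods 75190.50 = 75190.50
Buyer's account: inland to port 1091.05 + export clearance 305.93 + origin terminal 475.54 + freight 3182.18 + insurance 379.53 + destination terminal 543.23 + brokerage 101.29 + duty 3605.63 = 9684.38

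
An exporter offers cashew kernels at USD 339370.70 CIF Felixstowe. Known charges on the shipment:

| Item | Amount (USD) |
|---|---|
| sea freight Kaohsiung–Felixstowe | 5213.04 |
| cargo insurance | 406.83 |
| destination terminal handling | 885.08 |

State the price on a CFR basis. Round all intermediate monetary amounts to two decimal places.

Not relevant to the conversion: freight — on the seller under both CIF and CFR; already in the CIF price and stays in the CFR price. destination terminal — on the buyer under both terms; not part of either seller's price.
From CIF to CFR, the seller no longer bears: insurance.
CFR price = 339370.70 − 406.83 = 338963.87

CFR price: USD 338963.87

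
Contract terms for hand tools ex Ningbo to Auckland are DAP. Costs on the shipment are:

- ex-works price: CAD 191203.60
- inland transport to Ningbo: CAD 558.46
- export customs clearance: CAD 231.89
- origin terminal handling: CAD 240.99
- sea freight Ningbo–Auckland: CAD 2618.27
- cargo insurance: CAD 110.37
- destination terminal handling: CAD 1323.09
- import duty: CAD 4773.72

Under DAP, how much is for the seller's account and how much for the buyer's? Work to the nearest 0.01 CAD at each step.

Seller: CAD 196286.67; buyer: CAD 4773.72

DAP: the seller bears all costs to the named destination except import duty and clearance.
Seller's account: goods 191203.60 + inland to port 558.46 + export clearance 231.89 + origin terminal 240.99 + freight 2618.27 + insurance 110.37 + destination terminal 1323.09 = 196286.67
Buyer's account: duty 4773.72 = 4773.72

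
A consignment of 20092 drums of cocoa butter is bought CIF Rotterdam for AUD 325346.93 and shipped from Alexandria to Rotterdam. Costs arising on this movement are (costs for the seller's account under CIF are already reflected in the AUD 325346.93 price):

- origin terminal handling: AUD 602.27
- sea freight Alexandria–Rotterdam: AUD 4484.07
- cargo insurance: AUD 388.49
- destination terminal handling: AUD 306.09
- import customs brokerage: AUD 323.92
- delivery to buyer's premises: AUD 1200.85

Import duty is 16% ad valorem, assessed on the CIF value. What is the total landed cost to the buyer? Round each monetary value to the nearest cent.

Total landed cost: AUD 379233.30

CIF: the seller pays costs through ocean freight and marine insurance to the destination port.
Already in the invoice (seller's account under CIF): origin terminal, freight, insurance — exclude.
The CIF price already equals the CIF value: 325346.93
Import duty = 325346.93 × 16% = 52055.51
Buyer bears: destination terminal 306.09 + brokerage 323.92 + delivery 1200.85 + duty 52055.51 = 53886.37
Landed cost = invoice 325346.93 + 53886.37 = 379233.30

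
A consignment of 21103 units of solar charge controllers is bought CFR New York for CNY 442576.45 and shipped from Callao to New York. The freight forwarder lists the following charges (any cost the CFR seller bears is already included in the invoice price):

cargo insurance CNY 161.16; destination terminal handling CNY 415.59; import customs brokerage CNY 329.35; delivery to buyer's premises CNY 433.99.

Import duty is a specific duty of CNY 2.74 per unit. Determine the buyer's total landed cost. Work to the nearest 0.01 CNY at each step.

Total landed cost: CNY 501738.76

CFR: the seller pays costs through ocean freight to the destination port, but not insurance.
CIF value = CFR price + insurance = 442576.45 + 161.16 = 442737.61
Import duty = 21103 × 2.74 = 57822.22
Buyer bears: insurance 161.16 + destination terminal 415.59 + brokerage 329.35 + delivery 433.99 + duty 57822.22 = 59162.31
Landed cost = invoice 442576.45 + 59162.31 = 501738.76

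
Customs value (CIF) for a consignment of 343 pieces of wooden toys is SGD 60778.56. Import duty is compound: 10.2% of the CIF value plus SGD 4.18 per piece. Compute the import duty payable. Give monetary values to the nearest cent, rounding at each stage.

Import duty: SGD 7633.15

Ad valorem component: 60778.56 × 10.2% = 6199.41
Specific component: 343 × 4.18 = 1433.74
Import duty = 6199.41 + 1433.74 = 7633.15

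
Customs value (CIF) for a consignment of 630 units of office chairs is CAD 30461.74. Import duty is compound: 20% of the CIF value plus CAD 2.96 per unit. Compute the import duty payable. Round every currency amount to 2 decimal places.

Ad valorem component: 30461.74 × 20% = 6092.35
Specific component: 630 × 2.96 = 1864.80
Import duty = 6092.35 + 1864.80 = 7957.15

Import duty: CAD 7957.15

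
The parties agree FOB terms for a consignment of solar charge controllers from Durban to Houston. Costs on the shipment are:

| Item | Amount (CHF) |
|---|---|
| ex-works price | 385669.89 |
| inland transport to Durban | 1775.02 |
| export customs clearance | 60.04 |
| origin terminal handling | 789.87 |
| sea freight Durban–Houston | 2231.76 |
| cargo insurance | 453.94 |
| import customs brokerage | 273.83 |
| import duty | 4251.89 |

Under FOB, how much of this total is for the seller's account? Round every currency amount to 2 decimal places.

FOB: the seller bears costs until goods are on board at the origin port; the buyer bears freight, insurance and all costs thereafter.
Seller's account: goods 385669.89 + inland to port 1775.02 + export clearance 60.04 + origin terminal 789.87 = 388294.82
Buyer's account: freight 2231.76 + insurance 453.94 + brokerage 273.83 + duty 4251.89 = 7211.42

Seller's account: CHF 388294.82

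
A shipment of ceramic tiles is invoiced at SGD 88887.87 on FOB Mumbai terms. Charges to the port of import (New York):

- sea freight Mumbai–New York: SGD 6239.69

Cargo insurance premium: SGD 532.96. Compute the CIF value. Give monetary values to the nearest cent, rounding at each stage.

CIF value: SGD 95660.52

CIF = FOB price + freight + insurance
CIF = 88887.87 + 6239.69 + 532.96 = 95660.52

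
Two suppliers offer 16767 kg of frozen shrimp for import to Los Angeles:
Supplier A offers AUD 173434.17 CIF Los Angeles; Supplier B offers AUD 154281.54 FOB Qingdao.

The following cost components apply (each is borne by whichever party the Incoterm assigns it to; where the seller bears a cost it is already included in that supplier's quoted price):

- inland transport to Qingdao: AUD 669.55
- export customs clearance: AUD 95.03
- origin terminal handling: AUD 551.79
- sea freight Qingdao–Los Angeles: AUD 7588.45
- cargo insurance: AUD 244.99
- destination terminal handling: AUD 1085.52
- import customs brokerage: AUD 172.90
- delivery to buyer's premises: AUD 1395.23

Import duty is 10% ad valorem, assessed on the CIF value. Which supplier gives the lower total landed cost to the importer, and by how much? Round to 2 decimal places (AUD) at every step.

Supplier B is cheaper by AUD 12451.11

Supplier A (CIF):
The CIF price already equals the CIF value: 173434.17
Import duty = 173434.17 × 10% = 17343.42
Buyer bears (A): 1085.52 + 172.90 + 1395.23 = 2653.65
Landed cost (A) = invoice 173434.17 + 2653.65 + duty 17343.42 = 193431.24
Supplier B (FOB):
CIF value = FOB price + freight + insurance = 154281.54 + 7588.45 + 244.99 = 162114.98
Import duty = 162114.98 × 10% = 16211.50
Buyer bears (B): 7588.45 + 244.99 + 1085.52 + 172.90 + 1395.23 = 10487.09
Landed cost (B) = invoice 154281.54 + 10487.09 + duty 16211.50 = 180980.13
Difference = |193431.24 − 180980.13| = 12451.11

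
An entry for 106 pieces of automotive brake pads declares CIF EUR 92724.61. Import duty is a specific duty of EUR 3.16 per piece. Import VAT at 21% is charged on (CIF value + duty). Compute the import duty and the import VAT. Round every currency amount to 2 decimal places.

Import duty = 106 × 3.16 = 334.96
VAT base = CIF + duty = 92724.61 + 334.96 = 93059.57
Import VAT = 93059.57 × 21% = 19542.51

Import duty: EUR 334.96; import VAT: EUR 19542.51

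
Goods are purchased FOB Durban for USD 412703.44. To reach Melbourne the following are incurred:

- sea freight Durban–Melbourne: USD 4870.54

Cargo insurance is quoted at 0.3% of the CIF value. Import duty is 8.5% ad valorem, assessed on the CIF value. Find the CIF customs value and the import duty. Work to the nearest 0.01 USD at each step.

Let C be the CIF value. C = FOB price + freight + 0.3% × C
C − 0.3% × C = 412703.44 + 4870.54
0.997 × C = 417573.98
C = 417573.98 / 0.997 = 418830.47
Insurance premium = 0.3% × 418830.47 = 1256.49
Import duty = 418830.47 × 8.5% = 35600.59

CIF value: USD 418830.47; import duty: USD 35600.59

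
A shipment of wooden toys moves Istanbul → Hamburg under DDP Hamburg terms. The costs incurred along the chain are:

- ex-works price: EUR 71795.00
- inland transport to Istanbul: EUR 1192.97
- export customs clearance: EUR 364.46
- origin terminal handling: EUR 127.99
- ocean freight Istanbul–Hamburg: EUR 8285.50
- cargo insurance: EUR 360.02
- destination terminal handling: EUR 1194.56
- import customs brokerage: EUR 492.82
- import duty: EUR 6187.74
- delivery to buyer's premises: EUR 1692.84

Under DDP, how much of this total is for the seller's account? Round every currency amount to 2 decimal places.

DDP: the seller bears all costs including import duty.
Seller's account: goods 71795.00 + inland to port 1192.97 + export clearance 364.46 + origin terminal 127.99 + freight 8285.50 + insurance 360.02 + destination terminal 1194.56 + brokerage 492.82 + duty 6187.74 + delivery 1692.84 = 91693.90
Buyer's account: 0.00

Seller's account: EUR 91693.90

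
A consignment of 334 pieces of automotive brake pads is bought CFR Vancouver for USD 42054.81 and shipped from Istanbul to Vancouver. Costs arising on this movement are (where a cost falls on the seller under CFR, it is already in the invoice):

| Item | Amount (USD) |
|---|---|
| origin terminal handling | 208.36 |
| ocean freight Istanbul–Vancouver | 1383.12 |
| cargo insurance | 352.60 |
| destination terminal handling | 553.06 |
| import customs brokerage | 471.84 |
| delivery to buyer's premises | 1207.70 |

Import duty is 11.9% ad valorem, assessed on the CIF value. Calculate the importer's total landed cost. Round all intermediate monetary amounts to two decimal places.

Total landed cost: USD 49686.49

CFR: the seller pays costs through ocean freight to the destination port, but not insurance.
Already in the invoice (seller's account under CFR): origin terminal, freight — exclude.
CIF value = CFR price + insurance = 42054.81 + 352.60 = 42407.41
Import duty = 42407.41 × 11.9% = 5046.48
Buyer bears: insurance 352.60 + destination terminal 553.06 + brokerage 471.84 + delivery 1207.70 + duty 5046.48 = 7631.68
Landed cost = invoice 42054.81 + 7631.68 = 49686.49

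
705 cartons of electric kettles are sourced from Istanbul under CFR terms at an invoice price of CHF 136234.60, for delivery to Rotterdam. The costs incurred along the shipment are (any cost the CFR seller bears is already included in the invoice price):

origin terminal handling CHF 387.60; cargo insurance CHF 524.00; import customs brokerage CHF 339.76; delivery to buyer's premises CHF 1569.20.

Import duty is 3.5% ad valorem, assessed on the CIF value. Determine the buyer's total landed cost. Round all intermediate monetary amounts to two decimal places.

Total landed cost: CHF 143454.11

CFR: the seller pays costs through ocean freight to the destination port, but not insurance.
Already in the invoice (seller's account under CFR): origin terminal — exclude.
CIF value = CFR price + insurance = 136234.60 + 524.00 = 136758.60
Import duty = 136758.60 × 3.5% = 4786.55
Buyer bears: insurance 524.00 + brokerage 339.76 + delivery 1569.20 + duty 4786.55 = 7219.51
Landed cost = invoice 136234.60 + 7219.51 = 143454.11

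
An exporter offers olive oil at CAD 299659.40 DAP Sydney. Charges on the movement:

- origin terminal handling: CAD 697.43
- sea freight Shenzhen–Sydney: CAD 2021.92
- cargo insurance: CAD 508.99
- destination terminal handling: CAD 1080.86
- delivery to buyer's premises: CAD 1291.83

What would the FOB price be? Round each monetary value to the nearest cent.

FOB price: CAD 294755.80

Not relevant to the conversion: origin terminal — on the seller under both DAP and FOB; already in the DAP price and stays in the FOB price.
From DAP to FOB, the seller no longer bears: freight, insurance, destination terminal, delivery.
FOB price = 299659.40 − 2021.92 − 508.99 − 1080.86 − 1291.83 = 294755.80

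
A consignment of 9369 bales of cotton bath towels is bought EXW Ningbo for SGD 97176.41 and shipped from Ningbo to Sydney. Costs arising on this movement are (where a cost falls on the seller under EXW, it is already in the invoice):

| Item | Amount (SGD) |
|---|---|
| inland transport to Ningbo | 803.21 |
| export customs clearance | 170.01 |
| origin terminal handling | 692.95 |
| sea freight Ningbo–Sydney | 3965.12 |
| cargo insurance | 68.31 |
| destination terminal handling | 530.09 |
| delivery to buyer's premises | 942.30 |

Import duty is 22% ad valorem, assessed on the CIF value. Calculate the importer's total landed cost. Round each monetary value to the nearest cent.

Total landed cost: SGD 126981.12

EXW: the seller makes goods available at their premises; the buyer bears all onward costs.
CIF value = EXW price + inland to port + export clearance + origin terminal + freight + insurance = 97176.41 + 803.21 + 170.01 + 692.95 + 3965.12 + 68.31 = 102876.01
Import duty = 102876.01 × 22% = 22632.72
Buyer bears: inland to port 803.21 + export clearance 170.01 + origin terminal 692.95 + freight 3965.12 + insurance 68.31 + destination terminal 530.09 + delivery 942.30 + duty 22632.72 = 29804.71
Landed cost = invoice 97176.41 + 29804.71 = 126981.12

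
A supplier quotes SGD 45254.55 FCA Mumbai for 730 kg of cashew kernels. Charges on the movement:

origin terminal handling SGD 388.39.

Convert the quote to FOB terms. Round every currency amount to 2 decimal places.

From FCA to FOB, the seller additionally bears: origin terminal.
FOB price = 45254.55 + 388.39 = 45642.94

FOB price: SGD 45642.94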